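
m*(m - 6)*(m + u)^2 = m^4 + 2*m^3*u - 6*m^3 + m^2*u^2 - 12*m^2*u - 6*m*u^2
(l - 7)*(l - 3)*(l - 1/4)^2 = l^4 - 21*l^3/2 + 417*l^2/16 - 89*l/8 + 21/16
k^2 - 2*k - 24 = (k - 6)*(k + 4)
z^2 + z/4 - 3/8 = (z - 1/2)*(z + 3/4)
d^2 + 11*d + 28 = (d + 4)*(d + 7)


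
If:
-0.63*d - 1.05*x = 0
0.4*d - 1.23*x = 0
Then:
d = 0.00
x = 0.00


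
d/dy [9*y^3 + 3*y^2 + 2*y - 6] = 27*y^2 + 6*y + 2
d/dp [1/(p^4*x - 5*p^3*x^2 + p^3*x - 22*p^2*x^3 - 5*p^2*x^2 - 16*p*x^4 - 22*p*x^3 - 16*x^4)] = (-4*p^3 + 15*p^2*x - 3*p^2 + 44*p*x^2 + 10*p*x + 16*x^3 + 22*x^2)/(x*(-p^4 + 5*p^3*x - p^3 + 22*p^2*x^2 + 5*p^2*x + 16*p*x^3 + 22*p*x^2 + 16*x^3)^2)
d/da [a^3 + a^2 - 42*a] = 3*a^2 + 2*a - 42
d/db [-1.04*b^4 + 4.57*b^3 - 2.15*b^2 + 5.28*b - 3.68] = -4.16*b^3 + 13.71*b^2 - 4.3*b + 5.28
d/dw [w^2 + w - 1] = 2*w + 1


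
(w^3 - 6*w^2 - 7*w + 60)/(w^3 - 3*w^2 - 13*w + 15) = (w - 4)/(w - 1)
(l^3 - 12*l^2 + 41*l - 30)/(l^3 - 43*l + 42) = (l - 5)/(l + 7)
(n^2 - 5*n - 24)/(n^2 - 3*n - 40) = (n + 3)/(n + 5)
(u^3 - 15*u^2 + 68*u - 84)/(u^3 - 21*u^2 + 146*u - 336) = (u - 2)/(u - 8)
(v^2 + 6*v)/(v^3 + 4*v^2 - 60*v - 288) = v/(v^2 - 2*v - 48)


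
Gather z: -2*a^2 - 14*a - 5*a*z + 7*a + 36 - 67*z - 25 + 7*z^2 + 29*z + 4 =-2*a^2 - 7*a + 7*z^2 + z*(-5*a - 38) + 15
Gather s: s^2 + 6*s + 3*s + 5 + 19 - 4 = s^2 + 9*s + 20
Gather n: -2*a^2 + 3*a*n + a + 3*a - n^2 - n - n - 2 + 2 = -2*a^2 + 4*a - n^2 + n*(3*a - 2)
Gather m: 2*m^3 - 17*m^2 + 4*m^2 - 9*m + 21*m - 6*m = 2*m^3 - 13*m^2 + 6*m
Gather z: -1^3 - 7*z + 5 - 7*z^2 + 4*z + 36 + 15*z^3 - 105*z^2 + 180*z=15*z^3 - 112*z^2 + 177*z + 40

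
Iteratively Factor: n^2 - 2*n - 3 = (n - 3)*(n + 1)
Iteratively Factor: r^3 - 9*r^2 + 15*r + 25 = (r - 5)*(r^2 - 4*r - 5) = (r - 5)^2*(r + 1)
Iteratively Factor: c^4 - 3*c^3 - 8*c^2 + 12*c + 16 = (c + 2)*(c^3 - 5*c^2 + 2*c + 8) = (c - 4)*(c + 2)*(c^2 - c - 2) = (c - 4)*(c - 2)*(c + 2)*(c + 1)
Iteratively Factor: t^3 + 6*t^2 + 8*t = (t)*(t^2 + 6*t + 8) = t*(t + 4)*(t + 2)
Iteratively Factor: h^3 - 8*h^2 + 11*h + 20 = (h + 1)*(h^2 - 9*h + 20) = (h - 4)*(h + 1)*(h - 5)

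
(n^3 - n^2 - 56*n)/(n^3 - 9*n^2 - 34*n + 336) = n*(n + 7)/(n^2 - n - 42)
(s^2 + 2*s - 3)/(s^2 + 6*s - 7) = (s + 3)/(s + 7)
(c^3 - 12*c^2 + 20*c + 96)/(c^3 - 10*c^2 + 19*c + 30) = (c^2 - 6*c - 16)/(c^2 - 4*c - 5)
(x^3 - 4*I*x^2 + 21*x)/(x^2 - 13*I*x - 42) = x*(x + 3*I)/(x - 6*I)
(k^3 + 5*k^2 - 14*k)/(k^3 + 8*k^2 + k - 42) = k/(k + 3)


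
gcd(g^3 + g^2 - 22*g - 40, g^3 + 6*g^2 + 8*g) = g^2 + 6*g + 8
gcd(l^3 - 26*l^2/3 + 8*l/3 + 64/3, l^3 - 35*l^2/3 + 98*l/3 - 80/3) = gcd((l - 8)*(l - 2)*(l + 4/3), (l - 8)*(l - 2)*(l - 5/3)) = l^2 - 10*l + 16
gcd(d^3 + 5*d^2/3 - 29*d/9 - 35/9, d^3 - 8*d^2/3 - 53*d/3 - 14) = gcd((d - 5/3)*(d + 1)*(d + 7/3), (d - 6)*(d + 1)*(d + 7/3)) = d^2 + 10*d/3 + 7/3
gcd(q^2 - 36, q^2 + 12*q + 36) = q + 6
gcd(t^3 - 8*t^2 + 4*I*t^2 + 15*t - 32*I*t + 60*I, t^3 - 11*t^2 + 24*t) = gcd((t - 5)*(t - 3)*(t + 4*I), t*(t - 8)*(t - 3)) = t - 3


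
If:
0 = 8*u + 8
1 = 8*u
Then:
No Solution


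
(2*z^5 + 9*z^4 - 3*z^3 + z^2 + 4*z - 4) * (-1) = -2*z^5 - 9*z^4 + 3*z^3 - z^2 - 4*z + 4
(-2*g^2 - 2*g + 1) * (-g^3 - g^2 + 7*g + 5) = 2*g^5 + 4*g^4 - 13*g^3 - 25*g^2 - 3*g + 5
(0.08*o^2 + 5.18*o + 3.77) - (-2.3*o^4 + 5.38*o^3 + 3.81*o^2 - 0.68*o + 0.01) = 2.3*o^4 - 5.38*o^3 - 3.73*o^2 + 5.86*o + 3.76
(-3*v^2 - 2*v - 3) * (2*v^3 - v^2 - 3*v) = -6*v^5 - v^4 + 5*v^3 + 9*v^2 + 9*v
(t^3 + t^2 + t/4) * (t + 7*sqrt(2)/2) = t^4 + t^3 + 7*sqrt(2)*t^3/2 + t^2/4 + 7*sqrt(2)*t^2/2 + 7*sqrt(2)*t/8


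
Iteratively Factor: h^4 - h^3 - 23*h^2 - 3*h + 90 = (h - 2)*(h^3 + h^2 - 21*h - 45) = (h - 2)*(h + 3)*(h^2 - 2*h - 15) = (h - 5)*(h - 2)*(h + 3)*(h + 3)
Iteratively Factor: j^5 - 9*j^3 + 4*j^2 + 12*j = (j)*(j^4 - 9*j^2 + 4*j + 12) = j*(j - 2)*(j^3 + 2*j^2 - 5*j - 6) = j*(j - 2)*(j + 3)*(j^2 - j - 2) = j*(j - 2)*(j + 1)*(j + 3)*(j - 2)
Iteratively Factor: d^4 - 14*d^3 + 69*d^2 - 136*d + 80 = (d - 4)*(d^3 - 10*d^2 + 29*d - 20) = (d - 5)*(d - 4)*(d^2 - 5*d + 4) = (d - 5)*(d - 4)*(d - 1)*(d - 4)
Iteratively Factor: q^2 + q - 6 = (q + 3)*(q - 2)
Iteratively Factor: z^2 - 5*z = (z - 5)*(z)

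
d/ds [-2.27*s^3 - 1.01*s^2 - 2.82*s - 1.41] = -6.81*s^2 - 2.02*s - 2.82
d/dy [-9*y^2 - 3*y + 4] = -18*y - 3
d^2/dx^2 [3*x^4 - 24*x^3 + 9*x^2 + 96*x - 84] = 36*x^2 - 144*x + 18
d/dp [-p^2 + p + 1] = 1 - 2*p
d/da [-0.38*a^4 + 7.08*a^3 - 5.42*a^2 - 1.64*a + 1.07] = -1.52*a^3 + 21.24*a^2 - 10.84*a - 1.64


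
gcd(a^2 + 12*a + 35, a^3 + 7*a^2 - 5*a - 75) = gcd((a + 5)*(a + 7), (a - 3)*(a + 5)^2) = a + 5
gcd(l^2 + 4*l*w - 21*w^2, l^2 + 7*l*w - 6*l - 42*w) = l + 7*w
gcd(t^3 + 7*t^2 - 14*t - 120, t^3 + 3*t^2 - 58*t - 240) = t^2 + 11*t + 30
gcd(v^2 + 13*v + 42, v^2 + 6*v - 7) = v + 7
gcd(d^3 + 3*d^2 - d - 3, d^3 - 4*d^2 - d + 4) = d^2 - 1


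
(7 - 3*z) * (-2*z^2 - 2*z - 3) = 6*z^3 - 8*z^2 - 5*z - 21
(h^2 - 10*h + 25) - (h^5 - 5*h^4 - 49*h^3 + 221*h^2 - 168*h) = -h^5 + 5*h^4 + 49*h^3 - 220*h^2 + 158*h + 25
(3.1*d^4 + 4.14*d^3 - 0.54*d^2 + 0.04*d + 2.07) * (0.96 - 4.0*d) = -12.4*d^5 - 13.584*d^4 + 6.1344*d^3 - 0.6784*d^2 - 8.2416*d + 1.9872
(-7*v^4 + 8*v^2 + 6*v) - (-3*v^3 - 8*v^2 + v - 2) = -7*v^4 + 3*v^3 + 16*v^2 + 5*v + 2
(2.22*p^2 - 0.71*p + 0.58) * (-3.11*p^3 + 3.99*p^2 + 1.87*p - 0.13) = -6.9042*p^5 + 11.0659*p^4 - 0.485299999999999*p^3 + 0.6979*p^2 + 1.1769*p - 0.0754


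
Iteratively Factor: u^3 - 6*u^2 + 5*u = (u)*(u^2 - 6*u + 5) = u*(u - 5)*(u - 1)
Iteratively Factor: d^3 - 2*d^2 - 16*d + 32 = (d - 4)*(d^2 + 2*d - 8) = (d - 4)*(d - 2)*(d + 4)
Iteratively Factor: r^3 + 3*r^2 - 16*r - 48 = (r - 4)*(r^2 + 7*r + 12) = (r - 4)*(r + 4)*(r + 3)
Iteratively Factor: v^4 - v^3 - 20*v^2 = (v - 5)*(v^3 + 4*v^2) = v*(v - 5)*(v^2 + 4*v) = v^2*(v - 5)*(v + 4)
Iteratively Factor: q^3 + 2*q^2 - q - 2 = (q + 2)*(q^2 - 1) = (q + 1)*(q + 2)*(q - 1)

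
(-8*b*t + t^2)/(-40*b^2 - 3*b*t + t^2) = t/(5*b + t)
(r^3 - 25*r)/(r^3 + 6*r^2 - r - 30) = r*(r - 5)/(r^2 + r - 6)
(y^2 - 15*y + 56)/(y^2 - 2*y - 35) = (y - 8)/(y + 5)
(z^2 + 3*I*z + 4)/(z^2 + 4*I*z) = (z - I)/z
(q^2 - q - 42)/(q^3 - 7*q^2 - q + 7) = (q + 6)/(q^2 - 1)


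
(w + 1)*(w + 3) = w^2 + 4*w + 3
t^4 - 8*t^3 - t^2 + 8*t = t*(t - 8)*(t - 1)*(t + 1)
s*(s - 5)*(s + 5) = s^3 - 25*s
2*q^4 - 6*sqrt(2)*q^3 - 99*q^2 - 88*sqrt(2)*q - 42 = (q - 7*sqrt(2))*(q + 3*sqrt(2))*(sqrt(2)*q + 1)^2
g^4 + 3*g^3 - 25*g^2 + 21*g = g*(g - 3)*(g - 1)*(g + 7)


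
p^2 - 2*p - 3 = (p - 3)*(p + 1)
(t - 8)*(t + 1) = t^2 - 7*t - 8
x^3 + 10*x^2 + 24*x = x*(x + 4)*(x + 6)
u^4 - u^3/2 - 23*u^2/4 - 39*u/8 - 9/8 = (u - 3)*(u + 1/2)^2*(u + 3/2)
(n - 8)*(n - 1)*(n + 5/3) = n^3 - 22*n^2/3 - 7*n + 40/3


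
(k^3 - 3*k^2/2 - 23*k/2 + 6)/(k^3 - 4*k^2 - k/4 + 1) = 2*(k + 3)/(2*k + 1)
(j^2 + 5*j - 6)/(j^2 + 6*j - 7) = (j + 6)/(j + 7)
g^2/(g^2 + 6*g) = g/(g + 6)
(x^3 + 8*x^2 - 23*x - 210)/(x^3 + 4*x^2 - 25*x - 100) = (x^2 + 13*x + 42)/(x^2 + 9*x + 20)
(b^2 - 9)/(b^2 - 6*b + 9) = (b + 3)/(b - 3)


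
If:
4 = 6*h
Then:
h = 2/3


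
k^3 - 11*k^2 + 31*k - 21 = (k - 7)*(k - 3)*(k - 1)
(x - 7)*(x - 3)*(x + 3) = x^3 - 7*x^2 - 9*x + 63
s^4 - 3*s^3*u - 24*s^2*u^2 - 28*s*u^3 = s*(s - 7*u)*(s + 2*u)^2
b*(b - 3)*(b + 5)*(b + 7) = b^4 + 9*b^3 - b^2 - 105*b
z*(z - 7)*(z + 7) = z^3 - 49*z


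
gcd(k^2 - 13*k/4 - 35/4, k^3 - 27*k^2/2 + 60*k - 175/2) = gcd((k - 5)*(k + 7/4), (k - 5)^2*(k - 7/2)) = k - 5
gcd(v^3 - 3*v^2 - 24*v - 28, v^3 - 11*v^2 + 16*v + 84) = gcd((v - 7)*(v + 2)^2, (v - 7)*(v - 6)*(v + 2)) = v^2 - 5*v - 14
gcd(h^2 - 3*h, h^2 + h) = h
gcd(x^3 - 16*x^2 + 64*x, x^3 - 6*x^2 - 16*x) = x^2 - 8*x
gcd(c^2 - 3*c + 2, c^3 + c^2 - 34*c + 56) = c - 2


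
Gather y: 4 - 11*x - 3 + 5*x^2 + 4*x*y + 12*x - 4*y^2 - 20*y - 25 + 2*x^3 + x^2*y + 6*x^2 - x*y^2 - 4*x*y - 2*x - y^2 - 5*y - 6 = 2*x^3 + 11*x^2 - x + y^2*(-x - 5) + y*(x^2 - 25) - 30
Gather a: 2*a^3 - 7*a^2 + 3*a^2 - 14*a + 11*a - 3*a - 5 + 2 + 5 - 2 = 2*a^3 - 4*a^2 - 6*a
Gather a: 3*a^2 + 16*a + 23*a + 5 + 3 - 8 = 3*a^2 + 39*a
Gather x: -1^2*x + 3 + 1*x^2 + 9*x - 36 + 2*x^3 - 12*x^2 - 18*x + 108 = 2*x^3 - 11*x^2 - 10*x + 75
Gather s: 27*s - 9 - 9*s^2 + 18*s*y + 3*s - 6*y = -9*s^2 + s*(18*y + 30) - 6*y - 9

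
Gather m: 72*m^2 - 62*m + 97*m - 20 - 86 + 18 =72*m^2 + 35*m - 88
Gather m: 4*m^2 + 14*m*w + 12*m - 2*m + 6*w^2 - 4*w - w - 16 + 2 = 4*m^2 + m*(14*w + 10) + 6*w^2 - 5*w - 14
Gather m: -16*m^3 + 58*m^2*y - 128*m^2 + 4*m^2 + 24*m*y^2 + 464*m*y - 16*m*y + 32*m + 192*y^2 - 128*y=-16*m^3 + m^2*(58*y - 124) + m*(24*y^2 + 448*y + 32) + 192*y^2 - 128*y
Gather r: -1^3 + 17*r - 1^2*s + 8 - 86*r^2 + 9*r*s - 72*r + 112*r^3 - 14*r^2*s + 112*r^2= 112*r^3 + r^2*(26 - 14*s) + r*(9*s - 55) - s + 7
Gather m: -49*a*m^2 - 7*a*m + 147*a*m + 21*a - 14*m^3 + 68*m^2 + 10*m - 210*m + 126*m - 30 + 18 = 21*a - 14*m^3 + m^2*(68 - 49*a) + m*(140*a - 74) - 12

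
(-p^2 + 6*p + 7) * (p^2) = -p^4 + 6*p^3 + 7*p^2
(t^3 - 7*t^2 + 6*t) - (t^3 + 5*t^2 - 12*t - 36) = -12*t^2 + 18*t + 36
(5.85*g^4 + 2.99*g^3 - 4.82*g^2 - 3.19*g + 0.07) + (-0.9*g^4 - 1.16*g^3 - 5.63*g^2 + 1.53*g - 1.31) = 4.95*g^4 + 1.83*g^3 - 10.45*g^2 - 1.66*g - 1.24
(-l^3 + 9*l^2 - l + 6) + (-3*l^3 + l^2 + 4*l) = -4*l^3 + 10*l^2 + 3*l + 6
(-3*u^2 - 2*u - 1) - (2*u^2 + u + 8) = -5*u^2 - 3*u - 9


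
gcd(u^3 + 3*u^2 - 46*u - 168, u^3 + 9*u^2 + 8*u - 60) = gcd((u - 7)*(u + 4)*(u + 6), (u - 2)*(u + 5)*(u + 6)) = u + 6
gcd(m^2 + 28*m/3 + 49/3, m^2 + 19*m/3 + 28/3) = m + 7/3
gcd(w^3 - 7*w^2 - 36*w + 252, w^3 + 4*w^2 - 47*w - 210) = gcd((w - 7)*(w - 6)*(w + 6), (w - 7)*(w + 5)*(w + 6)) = w^2 - w - 42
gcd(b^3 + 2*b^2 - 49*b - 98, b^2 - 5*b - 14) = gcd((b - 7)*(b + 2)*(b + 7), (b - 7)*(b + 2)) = b^2 - 5*b - 14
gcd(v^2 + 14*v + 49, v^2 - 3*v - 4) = 1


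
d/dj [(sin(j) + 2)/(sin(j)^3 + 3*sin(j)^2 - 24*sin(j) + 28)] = (-13*sin(j) + cos(2*j) - 39)*cos(j)/((sin(j) - 2)^3*(sin(j) + 7)^2)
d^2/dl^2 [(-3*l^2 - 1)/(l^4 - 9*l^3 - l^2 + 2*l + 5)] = 2*(-9*l^8 + 81*l^7 - 256*l^6 + 171*l^5 - 459*l^4 - 1027*l^3 + 36*l^2 - 129*l - 84)/(l^12 - 27*l^11 + 240*l^10 - 669*l^9 - 333*l^8 + 177*l^7 + 1304*l^6 + 228*l^5 - 462*l^4 - 727*l^3 - 15*l^2 + 150*l + 125)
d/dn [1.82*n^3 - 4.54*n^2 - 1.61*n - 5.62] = 5.46*n^2 - 9.08*n - 1.61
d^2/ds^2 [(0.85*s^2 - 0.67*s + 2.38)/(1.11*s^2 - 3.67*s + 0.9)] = (5.274276*s^3 + 12.499488*s^2 - 54.156456*s + 56.307704)/(1.367631*s^6 - 13.565421*s^5 + 48.178107*s^4 - 71.428843*s^3 + 39.06333*s^2 - 8.9181*s + 0.729)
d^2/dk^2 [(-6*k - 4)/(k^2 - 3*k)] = 12*(-k^3 - 2*k^2 + 6*k - 6)/(k^3*(k^3 - 9*k^2 + 27*k - 27))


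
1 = 1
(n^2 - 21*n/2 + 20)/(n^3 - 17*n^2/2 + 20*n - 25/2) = (n - 8)/(n^2 - 6*n + 5)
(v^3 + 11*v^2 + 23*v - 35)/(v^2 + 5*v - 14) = (v^2 + 4*v - 5)/(v - 2)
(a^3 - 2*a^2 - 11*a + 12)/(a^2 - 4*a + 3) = (a^2 - a - 12)/(a - 3)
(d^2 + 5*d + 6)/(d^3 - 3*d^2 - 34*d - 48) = 1/(d - 8)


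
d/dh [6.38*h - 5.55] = 6.38000000000000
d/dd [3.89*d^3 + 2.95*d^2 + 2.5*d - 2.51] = 11.67*d^2 + 5.9*d + 2.5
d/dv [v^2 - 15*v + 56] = 2*v - 15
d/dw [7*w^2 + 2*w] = 14*w + 2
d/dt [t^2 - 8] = 2*t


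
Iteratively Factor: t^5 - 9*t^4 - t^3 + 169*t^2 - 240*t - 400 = (t - 5)*(t^4 - 4*t^3 - 21*t^2 + 64*t + 80) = (t - 5)*(t + 1)*(t^3 - 5*t^2 - 16*t + 80) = (t - 5)*(t + 1)*(t + 4)*(t^2 - 9*t + 20) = (t - 5)*(t - 4)*(t + 1)*(t + 4)*(t - 5)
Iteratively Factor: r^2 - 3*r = (r)*(r - 3)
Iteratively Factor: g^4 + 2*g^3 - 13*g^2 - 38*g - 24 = (g - 4)*(g^3 + 6*g^2 + 11*g + 6) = (g - 4)*(g + 1)*(g^2 + 5*g + 6) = (g - 4)*(g + 1)*(g + 3)*(g + 2)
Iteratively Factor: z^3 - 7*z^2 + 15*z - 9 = (z - 1)*(z^2 - 6*z + 9) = (z - 3)*(z - 1)*(z - 3)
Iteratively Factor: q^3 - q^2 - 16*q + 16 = (q - 4)*(q^2 + 3*q - 4) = (q - 4)*(q - 1)*(q + 4)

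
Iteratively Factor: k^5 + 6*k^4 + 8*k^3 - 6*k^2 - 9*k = (k - 1)*(k^4 + 7*k^3 + 15*k^2 + 9*k) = (k - 1)*(k + 3)*(k^3 + 4*k^2 + 3*k) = (k - 1)*(k + 3)^2*(k^2 + k) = k*(k - 1)*(k + 3)^2*(k + 1)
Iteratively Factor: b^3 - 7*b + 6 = (b - 2)*(b^2 + 2*b - 3) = (b - 2)*(b - 1)*(b + 3)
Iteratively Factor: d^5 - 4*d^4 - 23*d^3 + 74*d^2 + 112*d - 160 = (d + 4)*(d^4 - 8*d^3 + 9*d^2 + 38*d - 40) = (d - 1)*(d + 4)*(d^3 - 7*d^2 + 2*d + 40) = (d - 1)*(d + 2)*(d + 4)*(d^2 - 9*d + 20) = (d - 5)*(d - 1)*(d + 2)*(d + 4)*(d - 4)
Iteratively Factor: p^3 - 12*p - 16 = (p + 2)*(p^2 - 2*p - 8) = (p - 4)*(p + 2)*(p + 2)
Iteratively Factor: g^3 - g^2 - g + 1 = (g + 1)*(g^2 - 2*g + 1) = (g - 1)*(g + 1)*(g - 1)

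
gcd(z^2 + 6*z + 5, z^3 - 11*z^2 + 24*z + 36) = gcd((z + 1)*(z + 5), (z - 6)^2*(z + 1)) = z + 1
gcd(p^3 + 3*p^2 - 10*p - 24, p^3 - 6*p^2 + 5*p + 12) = p - 3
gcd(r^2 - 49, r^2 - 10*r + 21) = r - 7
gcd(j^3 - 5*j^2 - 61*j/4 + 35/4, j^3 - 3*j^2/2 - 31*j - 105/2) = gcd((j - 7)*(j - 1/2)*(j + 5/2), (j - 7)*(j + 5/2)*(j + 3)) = j^2 - 9*j/2 - 35/2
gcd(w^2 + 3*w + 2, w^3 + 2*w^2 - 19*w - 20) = w + 1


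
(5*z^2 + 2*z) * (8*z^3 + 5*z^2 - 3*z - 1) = 40*z^5 + 41*z^4 - 5*z^3 - 11*z^2 - 2*z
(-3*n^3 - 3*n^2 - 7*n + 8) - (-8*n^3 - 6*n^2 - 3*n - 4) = 5*n^3 + 3*n^2 - 4*n + 12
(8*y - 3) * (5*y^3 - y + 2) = 40*y^4 - 15*y^3 - 8*y^2 + 19*y - 6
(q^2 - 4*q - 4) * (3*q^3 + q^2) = 3*q^5 - 11*q^4 - 16*q^3 - 4*q^2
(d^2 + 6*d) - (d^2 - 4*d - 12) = 10*d + 12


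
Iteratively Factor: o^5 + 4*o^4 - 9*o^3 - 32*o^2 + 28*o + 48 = (o + 3)*(o^4 + o^3 - 12*o^2 + 4*o + 16) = (o - 2)*(o + 3)*(o^3 + 3*o^2 - 6*o - 8) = (o - 2)^2*(o + 3)*(o^2 + 5*o + 4) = (o - 2)^2*(o + 1)*(o + 3)*(o + 4)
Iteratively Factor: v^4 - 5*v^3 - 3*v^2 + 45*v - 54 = (v + 3)*(v^3 - 8*v^2 + 21*v - 18) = (v - 2)*(v + 3)*(v^2 - 6*v + 9) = (v - 3)*(v - 2)*(v + 3)*(v - 3)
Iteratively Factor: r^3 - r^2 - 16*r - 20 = (r + 2)*(r^2 - 3*r - 10) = (r + 2)^2*(r - 5)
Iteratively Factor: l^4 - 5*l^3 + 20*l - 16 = (l + 2)*(l^3 - 7*l^2 + 14*l - 8) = (l - 4)*(l + 2)*(l^2 - 3*l + 2) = (l - 4)*(l - 1)*(l + 2)*(l - 2)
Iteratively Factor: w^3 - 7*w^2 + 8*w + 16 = (w + 1)*(w^2 - 8*w + 16) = (w - 4)*(w + 1)*(w - 4)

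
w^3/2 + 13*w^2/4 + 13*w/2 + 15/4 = (w/2 + 1/2)*(w + 5/2)*(w + 3)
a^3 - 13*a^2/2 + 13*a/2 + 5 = (a - 5)*(a - 2)*(a + 1/2)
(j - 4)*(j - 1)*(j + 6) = j^3 + j^2 - 26*j + 24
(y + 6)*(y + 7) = y^2 + 13*y + 42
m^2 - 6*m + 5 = (m - 5)*(m - 1)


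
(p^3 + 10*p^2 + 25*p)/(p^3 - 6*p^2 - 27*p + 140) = p*(p + 5)/(p^2 - 11*p + 28)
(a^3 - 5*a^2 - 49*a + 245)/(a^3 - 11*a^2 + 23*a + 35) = (a + 7)/(a + 1)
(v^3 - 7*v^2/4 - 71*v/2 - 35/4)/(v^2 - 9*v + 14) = (4*v^2 + 21*v + 5)/(4*(v - 2))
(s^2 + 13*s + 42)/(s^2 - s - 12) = (s^2 + 13*s + 42)/(s^2 - s - 12)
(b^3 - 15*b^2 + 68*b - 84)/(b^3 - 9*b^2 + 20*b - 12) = (b - 7)/(b - 1)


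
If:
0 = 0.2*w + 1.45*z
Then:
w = -7.25*z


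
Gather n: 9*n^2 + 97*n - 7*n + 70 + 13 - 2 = 9*n^2 + 90*n + 81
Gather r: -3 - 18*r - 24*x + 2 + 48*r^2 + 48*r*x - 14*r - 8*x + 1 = 48*r^2 + r*(48*x - 32) - 32*x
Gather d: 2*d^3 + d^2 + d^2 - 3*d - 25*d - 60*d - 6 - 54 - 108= 2*d^3 + 2*d^2 - 88*d - 168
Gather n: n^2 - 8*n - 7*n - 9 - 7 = n^2 - 15*n - 16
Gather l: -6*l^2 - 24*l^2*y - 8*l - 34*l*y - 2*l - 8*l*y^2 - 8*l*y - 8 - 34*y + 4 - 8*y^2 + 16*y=l^2*(-24*y - 6) + l*(-8*y^2 - 42*y - 10) - 8*y^2 - 18*y - 4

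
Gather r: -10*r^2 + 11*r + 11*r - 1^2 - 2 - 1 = -10*r^2 + 22*r - 4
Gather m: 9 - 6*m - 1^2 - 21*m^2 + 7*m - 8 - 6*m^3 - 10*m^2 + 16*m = -6*m^3 - 31*m^2 + 17*m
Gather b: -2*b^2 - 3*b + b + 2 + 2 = -2*b^2 - 2*b + 4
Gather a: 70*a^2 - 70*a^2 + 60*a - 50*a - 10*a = 0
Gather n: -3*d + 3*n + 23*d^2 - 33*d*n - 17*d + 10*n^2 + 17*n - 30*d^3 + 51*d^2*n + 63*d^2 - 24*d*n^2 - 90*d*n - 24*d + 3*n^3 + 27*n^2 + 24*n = -30*d^3 + 86*d^2 - 44*d + 3*n^3 + n^2*(37 - 24*d) + n*(51*d^2 - 123*d + 44)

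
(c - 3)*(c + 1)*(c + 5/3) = c^3 - c^2/3 - 19*c/3 - 5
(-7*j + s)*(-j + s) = 7*j^2 - 8*j*s + s^2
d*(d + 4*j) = d^2 + 4*d*j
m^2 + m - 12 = (m - 3)*(m + 4)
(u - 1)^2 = u^2 - 2*u + 1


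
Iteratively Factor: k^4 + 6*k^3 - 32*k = (k)*(k^3 + 6*k^2 - 32) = k*(k + 4)*(k^2 + 2*k - 8) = k*(k - 2)*(k + 4)*(k + 4)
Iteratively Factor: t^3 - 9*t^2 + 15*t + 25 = (t - 5)*(t^2 - 4*t - 5) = (t - 5)*(t + 1)*(t - 5)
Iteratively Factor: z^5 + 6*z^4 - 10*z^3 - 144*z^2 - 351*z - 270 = (z - 5)*(z^4 + 11*z^3 + 45*z^2 + 81*z + 54) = (z - 5)*(z + 3)*(z^3 + 8*z^2 + 21*z + 18) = (z - 5)*(z + 3)^2*(z^2 + 5*z + 6) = (z - 5)*(z + 3)^3*(z + 2)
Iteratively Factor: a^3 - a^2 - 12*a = (a)*(a^2 - a - 12) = a*(a - 4)*(a + 3)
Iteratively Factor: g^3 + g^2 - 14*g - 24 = (g + 3)*(g^2 - 2*g - 8) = (g + 2)*(g + 3)*(g - 4)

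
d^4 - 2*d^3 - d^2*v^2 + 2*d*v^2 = d*(d - 2)*(d - v)*(d + v)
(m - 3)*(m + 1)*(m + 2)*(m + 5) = m^4 + 5*m^3 - 7*m^2 - 41*m - 30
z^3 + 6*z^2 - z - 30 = (z - 2)*(z + 3)*(z + 5)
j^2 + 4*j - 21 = (j - 3)*(j + 7)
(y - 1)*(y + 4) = y^2 + 3*y - 4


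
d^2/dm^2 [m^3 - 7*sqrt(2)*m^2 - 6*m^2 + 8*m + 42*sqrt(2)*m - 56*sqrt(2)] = 6*m - 14*sqrt(2) - 12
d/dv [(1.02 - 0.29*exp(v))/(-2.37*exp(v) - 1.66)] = 2.8988*exp(v)/(2.37*exp(v) + 1.66)^2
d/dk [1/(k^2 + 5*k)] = (-2*k - 5)/(k^2*(k + 5)^2)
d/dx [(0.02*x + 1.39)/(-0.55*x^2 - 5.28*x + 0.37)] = (0.011*x^2 + 1.529*x + 7.3466)/(0.3025*x^4 + 5.808*x^3 + 27.4714*x^2 - 3.9072*x + 0.1369)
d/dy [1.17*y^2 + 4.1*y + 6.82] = 2.34*y + 4.1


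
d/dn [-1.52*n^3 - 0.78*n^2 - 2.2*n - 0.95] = -4.56*n^2 - 1.56*n - 2.2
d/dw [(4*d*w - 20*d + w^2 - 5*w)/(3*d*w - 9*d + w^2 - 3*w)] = (-(3*d + 2*w - 3)*(4*d*w - 20*d + w^2 - 5*w) + (4*d + 2*w - 5)*(3*d*w - 9*d + w^2 - 3*w))/(3*d*w - 9*d + w^2 - 3*w)^2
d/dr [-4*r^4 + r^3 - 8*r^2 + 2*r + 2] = -16*r^3 + 3*r^2 - 16*r + 2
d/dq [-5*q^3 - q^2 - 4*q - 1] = -15*q^2 - 2*q - 4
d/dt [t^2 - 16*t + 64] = 2*t - 16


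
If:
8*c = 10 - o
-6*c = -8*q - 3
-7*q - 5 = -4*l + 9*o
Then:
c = 4*q/3 + 1/2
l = 59/4 - 89*q/4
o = 6 - 32*q/3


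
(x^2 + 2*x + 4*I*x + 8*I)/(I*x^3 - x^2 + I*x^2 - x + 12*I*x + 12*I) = I*(-x - 2)/(x^2 + x*(1 - 3*I) - 3*I)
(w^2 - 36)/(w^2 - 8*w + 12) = (w + 6)/(w - 2)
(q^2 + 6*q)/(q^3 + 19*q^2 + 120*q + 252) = q/(q^2 + 13*q + 42)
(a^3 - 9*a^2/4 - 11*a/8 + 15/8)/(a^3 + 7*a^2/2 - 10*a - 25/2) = (a - 3/4)/(a + 5)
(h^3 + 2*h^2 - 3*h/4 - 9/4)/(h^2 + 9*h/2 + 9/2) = (2*h^2 + h - 3)/(2*(h + 3))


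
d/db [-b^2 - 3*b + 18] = -2*b - 3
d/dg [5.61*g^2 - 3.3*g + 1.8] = 11.22*g - 3.3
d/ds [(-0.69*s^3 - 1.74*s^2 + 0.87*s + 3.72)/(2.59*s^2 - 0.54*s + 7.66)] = (-1.7871*s^4 + 0.7452*s^3 - 17.1699*s^2 - 45.9264*s + 8.673)/(6.7081*s^4 - 2.7972*s^3 + 39.9704*s^2 - 8.2728*s + 58.6756)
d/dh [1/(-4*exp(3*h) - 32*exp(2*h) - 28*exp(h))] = (3*exp(2*h) + 16*exp(h) + 7)*exp(-h)/(4*(exp(2*h) + 8*exp(h) + 7)^2)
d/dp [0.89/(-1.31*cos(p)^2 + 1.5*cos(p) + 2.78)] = (1.335 - 2.3318*cos(p))*sin(p)/(-1.31*cos(p)^2 + 1.5*cos(p) + 2.78)^2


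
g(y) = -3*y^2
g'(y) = -6*y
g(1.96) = -11.52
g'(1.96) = -11.76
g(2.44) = -17.86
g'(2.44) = -14.64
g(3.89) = -45.40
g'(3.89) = -23.34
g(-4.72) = -66.84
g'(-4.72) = 28.32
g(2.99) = -26.82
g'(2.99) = -17.94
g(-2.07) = -12.85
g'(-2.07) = 12.42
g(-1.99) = -11.88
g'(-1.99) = 11.94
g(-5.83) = -101.97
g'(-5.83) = 34.98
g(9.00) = -243.00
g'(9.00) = -54.00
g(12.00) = -432.00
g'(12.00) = -72.00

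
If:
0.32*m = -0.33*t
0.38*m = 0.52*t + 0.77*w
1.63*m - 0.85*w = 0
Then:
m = 0.00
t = 0.00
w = 0.00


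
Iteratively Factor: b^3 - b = (b - 1)*(b^2 + b) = (b - 1)*(b + 1)*(b)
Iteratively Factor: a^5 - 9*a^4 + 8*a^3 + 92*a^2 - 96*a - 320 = (a - 4)*(a^4 - 5*a^3 - 12*a^2 + 44*a + 80) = (a - 4)*(a + 2)*(a^3 - 7*a^2 + 2*a + 40) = (a - 5)*(a - 4)*(a + 2)*(a^2 - 2*a - 8) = (a - 5)*(a - 4)*(a + 2)^2*(a - 4)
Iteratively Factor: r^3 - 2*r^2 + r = (r - 1)*(r^2 - r) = (r - 1)^2*(r)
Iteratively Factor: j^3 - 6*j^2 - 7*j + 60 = (j + 3)*(j^2 - 9*j + 20) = (j - 5)*(j + 3)*(j - 4)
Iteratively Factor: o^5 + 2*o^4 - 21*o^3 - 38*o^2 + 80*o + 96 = (o - 4)*(o^4 + 6*o^3 + 3*o^2 - 26*o - 24) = (o - 4)*(o + 3)*(o^3 + 3*o^2 - 6*o - 8) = (o - 4)*(o - 2)*(o + 3)*(o^2 + 5*o + 4) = (o - 4)*(o - 2)*(o + 1)*(o + 3)*(o + 4)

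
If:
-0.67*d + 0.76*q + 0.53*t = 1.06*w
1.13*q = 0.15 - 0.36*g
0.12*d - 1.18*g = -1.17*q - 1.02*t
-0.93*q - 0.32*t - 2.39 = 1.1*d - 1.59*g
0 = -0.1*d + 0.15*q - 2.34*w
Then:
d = 4.32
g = 5.04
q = -1.47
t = 7.01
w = -0.28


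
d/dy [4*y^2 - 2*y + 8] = 8*y - 2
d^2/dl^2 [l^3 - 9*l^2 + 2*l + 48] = 6*l - 18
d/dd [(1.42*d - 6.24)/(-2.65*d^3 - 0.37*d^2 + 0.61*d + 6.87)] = (7.526*d^3 - 49.0826*d^2 - 4.6176*d + 13.5618)/(7.0225*d^6 + 1.961*d^5 - 3.0961*d^4 - 36.8624*d^3 - 4.7117*d^2 + 8.3814*d + 47.1969)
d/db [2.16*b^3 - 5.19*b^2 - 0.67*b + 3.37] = 6.48*b^2 - 10.38*b - 0.67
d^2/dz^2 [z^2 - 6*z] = 2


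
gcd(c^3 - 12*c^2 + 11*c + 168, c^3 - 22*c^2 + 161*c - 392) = c^2 - 15*c + 56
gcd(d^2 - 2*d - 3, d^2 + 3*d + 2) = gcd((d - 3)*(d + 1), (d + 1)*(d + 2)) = d + 1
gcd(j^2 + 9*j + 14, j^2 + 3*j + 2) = j + 2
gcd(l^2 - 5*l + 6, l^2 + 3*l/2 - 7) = l - 2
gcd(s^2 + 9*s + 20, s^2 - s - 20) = s + 4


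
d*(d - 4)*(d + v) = d^3 + d^2*v - 4*d^2 - 4*d*v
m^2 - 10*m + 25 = (m - 5)^2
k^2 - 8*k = k*(k - 8)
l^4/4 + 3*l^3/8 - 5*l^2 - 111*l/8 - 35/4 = (l/4 + 1/2)*(l - 5)*(l + 1)*(l + 7/2)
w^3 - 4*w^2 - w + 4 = (w - 4)*(w - 1)*(w + 1)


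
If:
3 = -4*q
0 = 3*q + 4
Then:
No Solution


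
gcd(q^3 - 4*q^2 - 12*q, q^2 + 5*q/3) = q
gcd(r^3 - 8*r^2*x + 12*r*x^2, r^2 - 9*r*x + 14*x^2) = -r + 2*x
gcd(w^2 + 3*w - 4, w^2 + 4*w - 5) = w - 1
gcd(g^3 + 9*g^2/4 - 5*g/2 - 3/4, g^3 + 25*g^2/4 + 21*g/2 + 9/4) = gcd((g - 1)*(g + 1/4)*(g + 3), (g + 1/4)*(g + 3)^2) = g^2 + 13*g/4 + 3/4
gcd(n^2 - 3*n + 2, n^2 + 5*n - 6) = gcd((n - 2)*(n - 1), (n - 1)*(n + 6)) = n - 1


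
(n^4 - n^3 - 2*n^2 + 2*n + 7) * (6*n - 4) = 6*n^5 - 10*n^4 - 8*n^3 + 20*n^2 + 34*n - 28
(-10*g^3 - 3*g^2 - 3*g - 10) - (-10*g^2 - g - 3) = -10*g^3 + 7*g^2 - 2*g - 7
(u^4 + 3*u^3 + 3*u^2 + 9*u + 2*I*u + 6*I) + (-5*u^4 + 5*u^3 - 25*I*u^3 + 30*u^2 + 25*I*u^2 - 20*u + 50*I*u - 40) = -4*u^4 + 8*u^3 - 25*I*u^3 + 33*u^2 + 25*I*u^2 - 11*u + 52*I*u - 40 + 6*I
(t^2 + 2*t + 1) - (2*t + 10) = t^2 - 9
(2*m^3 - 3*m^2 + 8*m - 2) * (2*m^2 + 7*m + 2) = 4*m^5 + 8*m^4 - m^3 + 46*m^2 + 2*m - 4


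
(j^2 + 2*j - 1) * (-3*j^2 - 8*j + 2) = -3*j^4 - 14*j^3 - 11*j^2 + 12*j - 2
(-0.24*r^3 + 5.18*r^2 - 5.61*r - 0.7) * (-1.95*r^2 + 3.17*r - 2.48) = 0.468*r^5 - 10.8618*r^4 + 27.9553*r^3 - 29.2651*r^2 + 11.6938*r + 1.736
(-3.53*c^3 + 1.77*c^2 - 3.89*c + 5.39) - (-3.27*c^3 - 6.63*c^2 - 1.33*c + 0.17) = -0.26*c^3 + 8.4*c^2 - 2.56*c + 5.22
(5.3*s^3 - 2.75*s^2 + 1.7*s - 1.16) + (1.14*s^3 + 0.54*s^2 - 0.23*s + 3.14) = 6.44*s^3 - 2.21*s^2 + 1.47*s + 1.98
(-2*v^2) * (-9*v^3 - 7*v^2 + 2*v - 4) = 18*v^5 + 14*v^4 - 4*v^3 + 8*v^2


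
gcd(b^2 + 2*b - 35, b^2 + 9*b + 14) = b + 7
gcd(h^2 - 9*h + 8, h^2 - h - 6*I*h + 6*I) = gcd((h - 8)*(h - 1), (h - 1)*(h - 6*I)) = h - 1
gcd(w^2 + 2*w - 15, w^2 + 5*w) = w + 5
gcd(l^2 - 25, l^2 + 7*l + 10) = l + 5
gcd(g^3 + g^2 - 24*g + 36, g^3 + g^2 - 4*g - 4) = g - 2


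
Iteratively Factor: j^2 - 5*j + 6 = (j - 2)*(j - 3)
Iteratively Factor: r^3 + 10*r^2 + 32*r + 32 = (r + 2)*(r^2 + 8*r + 16) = (r + 2)*(r + 4)*(r + 4)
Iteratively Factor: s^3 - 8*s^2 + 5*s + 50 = (s - 5)*(s^2 - 3*s - 10) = (s - 5)^2*(s + 2)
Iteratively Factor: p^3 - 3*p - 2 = (p + 1)*(p^2 - p - 2) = (p + 1)^2*(p - 2)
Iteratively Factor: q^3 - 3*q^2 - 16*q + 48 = (q - 3)*(q^2 - 16) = (q - 4)*(q - 3)*(q + 4)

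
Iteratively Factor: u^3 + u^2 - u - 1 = (u + 1)*(u^2 - 1) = (u - 1)*(u + 1)*(u + 1)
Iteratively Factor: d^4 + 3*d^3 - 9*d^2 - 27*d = (d + 3)*(d^3 - 9*d) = d*(d + 3)*(d^2 - 9) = d*(d + 3)^2*(d - 3)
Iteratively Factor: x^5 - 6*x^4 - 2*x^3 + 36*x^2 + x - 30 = (x + 1)*(x^4 - 7*x^3 + 5*x^2 + 31*x - 30) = (x - 1)*(x + 1)*(x^3 - 6*x^2 - x + 30) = (x - 3)*(x - 1)*(x + 1)*(x^2 - 3*x - 10) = (x - 5)*(x - 3)*(x - 1)*(x + 1)*(x + 2)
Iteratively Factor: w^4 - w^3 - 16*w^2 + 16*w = (w - 4)*(w^3 + 3*w^2 - 4*w) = (w - 4)*(w + 4)*(w^2 - w) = w*(w - 4)*(w + 4)*(w - 1)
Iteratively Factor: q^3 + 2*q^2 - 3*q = (q)*(q^2 + 2*q - 3) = q*(q - 1)*(q + 3)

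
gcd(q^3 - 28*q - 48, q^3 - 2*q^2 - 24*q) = q^2 - 2*q - 24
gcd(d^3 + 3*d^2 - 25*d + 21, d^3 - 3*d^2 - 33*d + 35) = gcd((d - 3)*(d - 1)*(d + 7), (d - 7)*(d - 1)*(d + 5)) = d - 1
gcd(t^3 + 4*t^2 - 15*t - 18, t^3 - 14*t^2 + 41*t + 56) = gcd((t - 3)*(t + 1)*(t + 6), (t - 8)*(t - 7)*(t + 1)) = t + 1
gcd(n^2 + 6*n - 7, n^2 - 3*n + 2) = n - 1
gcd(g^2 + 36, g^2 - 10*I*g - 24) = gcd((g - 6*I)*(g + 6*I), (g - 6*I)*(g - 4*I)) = g - 6*I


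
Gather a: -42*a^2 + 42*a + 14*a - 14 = -42*a^2 + 56*a - 14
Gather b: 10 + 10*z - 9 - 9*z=z + 1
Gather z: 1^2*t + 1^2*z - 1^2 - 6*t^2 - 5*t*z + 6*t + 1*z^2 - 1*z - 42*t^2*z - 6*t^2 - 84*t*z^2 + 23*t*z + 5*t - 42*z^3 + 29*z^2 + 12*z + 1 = -12*t^2 + 12*t - 42*z^3 + z^2*(30 - 84*t) + z*(-42*t^2 + 18*t + 12)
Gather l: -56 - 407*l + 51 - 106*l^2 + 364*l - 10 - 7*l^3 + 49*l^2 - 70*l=-7*l^3 - 57*l^2 - 113*l - 15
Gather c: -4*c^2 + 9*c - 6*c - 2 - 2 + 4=-4*c^2 + 3*c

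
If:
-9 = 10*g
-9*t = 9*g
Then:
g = -9/10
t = 9/10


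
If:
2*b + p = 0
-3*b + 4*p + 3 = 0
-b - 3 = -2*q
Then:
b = 3/11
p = -6/11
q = 18/11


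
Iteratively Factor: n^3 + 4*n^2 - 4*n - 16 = (n - 2)*(n^2 + 6*n + 8) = (n - 2)*(n + 2)*(n + 4)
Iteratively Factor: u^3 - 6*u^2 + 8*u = (u - 4)*(u^2 - 2*u) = (u - 4)*(u - 2)*(u)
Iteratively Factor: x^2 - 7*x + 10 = (x - 2)*(x - 5)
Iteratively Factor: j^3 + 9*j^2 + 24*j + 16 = (j + 4)*(j^2 + 5*j + 4) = (j + 1)*(j + 4)*(j + 4)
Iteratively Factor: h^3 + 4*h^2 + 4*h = (h + 2)*(h^2 + 2*h) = (h + 2)^2*(h)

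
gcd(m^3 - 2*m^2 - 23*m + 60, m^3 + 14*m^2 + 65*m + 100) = m + 5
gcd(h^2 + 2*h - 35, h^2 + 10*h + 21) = h + 7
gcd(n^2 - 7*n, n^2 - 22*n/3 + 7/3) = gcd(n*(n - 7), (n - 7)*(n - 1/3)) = n - 7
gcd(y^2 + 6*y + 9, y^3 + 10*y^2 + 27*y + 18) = y + 3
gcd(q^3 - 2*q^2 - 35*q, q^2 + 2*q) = q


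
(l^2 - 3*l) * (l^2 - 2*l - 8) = l^4 - 5*l^3 - 2*l^2 + 24*l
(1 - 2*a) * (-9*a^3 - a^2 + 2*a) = 18*a^4 - 7*a^3 - 5*a^2 + 2*a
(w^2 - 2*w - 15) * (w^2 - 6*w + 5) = w^4 - 8*w^3 + 2*w^2 + 80*w - 75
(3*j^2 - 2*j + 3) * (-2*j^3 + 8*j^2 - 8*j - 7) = -6*j^5 + 28*j^4 - 46*j^3 + 19*j^2 - 10*j - 21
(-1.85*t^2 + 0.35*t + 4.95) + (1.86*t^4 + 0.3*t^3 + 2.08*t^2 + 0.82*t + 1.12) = 1.86*t^4 + 0.3*t^3 + 0.23*t^2 + 1.17*t + 6.07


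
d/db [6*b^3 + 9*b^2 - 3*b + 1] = 18*b^2 + 18*b - 3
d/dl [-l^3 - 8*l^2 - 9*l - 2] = -3*l^2 - 16*l - 9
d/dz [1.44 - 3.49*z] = -3.49000000000000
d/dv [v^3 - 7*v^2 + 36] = v*(3*v - 14)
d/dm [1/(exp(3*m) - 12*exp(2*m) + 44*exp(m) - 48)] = (-3*exp(2*m) + 24*exp(m) - 44)*exp(m)/(exp(3*m) - 12*exp(2*m) + 44*exp(m) - 48)^2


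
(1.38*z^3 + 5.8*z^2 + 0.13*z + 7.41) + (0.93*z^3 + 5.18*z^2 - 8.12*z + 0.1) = 2.31*z^3 + 10.98*z^2 - 7.99*z + 7.51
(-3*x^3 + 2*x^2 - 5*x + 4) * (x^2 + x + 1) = -3*x^5 - x^4 - 6*x^3 + x^2 - x + 4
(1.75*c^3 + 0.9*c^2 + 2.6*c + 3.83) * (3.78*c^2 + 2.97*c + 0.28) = 6.615*c^5 + 8.5995*c^4 + 12.991*c^3 + 22.4514*c^2 + 12.1031*c + 1.0724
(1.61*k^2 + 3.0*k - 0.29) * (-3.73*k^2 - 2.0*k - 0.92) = -6.0053*k^4 - 14.41*k^3 - 6.3995*k^2 - 2.18*k + 0.2668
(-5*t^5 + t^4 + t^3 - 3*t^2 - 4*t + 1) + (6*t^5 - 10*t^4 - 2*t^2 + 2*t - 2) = t^5 - 9*t^4 + t^3 - 5*t^2 - 2*t - 1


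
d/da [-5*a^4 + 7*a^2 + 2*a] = -20*a^3 + 14*a + 2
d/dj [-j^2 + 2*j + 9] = 2 - 2*j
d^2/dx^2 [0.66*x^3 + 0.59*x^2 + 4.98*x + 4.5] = 3.96*x + 1.18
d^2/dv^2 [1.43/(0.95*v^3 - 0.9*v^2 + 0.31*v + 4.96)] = ((2.574 - 8.151*v)*(0.95*v^3 - 0.9*v^2 + 0.31*v + 4.96) + 1.43*(2.85*v^2 - 1.8*v + 0.31)*(5.7*v^2 - 3.6*v + 0.62))/(0.95*v^3 - 0.9*v^2 + 0.31*v + 4.96)^3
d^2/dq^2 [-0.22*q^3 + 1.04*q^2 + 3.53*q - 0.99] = 2.08 - 1.32*q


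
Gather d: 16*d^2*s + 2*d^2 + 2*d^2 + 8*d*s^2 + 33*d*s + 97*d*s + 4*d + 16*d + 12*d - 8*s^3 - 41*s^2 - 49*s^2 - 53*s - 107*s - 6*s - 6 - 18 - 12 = d^2*(16*s + 4) + d*(8*s^2 + 130*s + 32) - 8*s^3 - 90*s^2 - 166*s - 36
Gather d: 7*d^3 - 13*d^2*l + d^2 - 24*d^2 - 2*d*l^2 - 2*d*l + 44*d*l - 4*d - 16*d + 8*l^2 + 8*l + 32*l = 7*d^3 + d^2*(-13*l - 23) + d*(-2*l^2 + 42*l - 20) + 8*l^2 + 40*l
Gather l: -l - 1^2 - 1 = -l - 2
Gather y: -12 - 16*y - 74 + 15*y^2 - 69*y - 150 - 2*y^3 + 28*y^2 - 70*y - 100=-2*y^3 + 43*y^2 - 155*y - 336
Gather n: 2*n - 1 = 2*n - 1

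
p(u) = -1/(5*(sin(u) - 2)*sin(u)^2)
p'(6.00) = 8.20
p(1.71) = 0.20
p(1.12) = 0.22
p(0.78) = 0.31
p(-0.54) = 0.30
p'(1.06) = -0.16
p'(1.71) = 0.03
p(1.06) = 0.23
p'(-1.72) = -0.02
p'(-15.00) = -0.47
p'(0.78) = -0.46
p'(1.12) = -0.13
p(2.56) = 0.46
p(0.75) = 0.33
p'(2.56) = 1.13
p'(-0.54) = 1.11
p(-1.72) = 0.07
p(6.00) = 1.12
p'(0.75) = -0.52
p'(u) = 2*cos(u)/(5*(sin(u) - 2)*sin(u)^3) + cos(u)/(5*(sin(u) - 2)^2*sin(u)^2)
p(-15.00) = 0.18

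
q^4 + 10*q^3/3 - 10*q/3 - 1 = (q - 1)*(q + 1/3)*(q + 1)*(q + 3)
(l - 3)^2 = l^2 - 6*l + 9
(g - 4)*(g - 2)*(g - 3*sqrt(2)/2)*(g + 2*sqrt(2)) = g^4 - 6*g^3 + sqrt(2)*g^3/2 - 3*sqrt(2)*g^2 + 2*g^2 + 4*sqrt(2)*g + 36*g - 48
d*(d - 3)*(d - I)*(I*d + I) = I*d^4 + d^3 - 2*I*d^3 - 2*d^2 - 3*I*d^2 - 3*d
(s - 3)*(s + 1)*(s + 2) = s^3 - 7*s - 6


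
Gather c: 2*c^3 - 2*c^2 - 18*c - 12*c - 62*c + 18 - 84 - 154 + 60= 2*c^3 - 2*c^2 - 92*c - 160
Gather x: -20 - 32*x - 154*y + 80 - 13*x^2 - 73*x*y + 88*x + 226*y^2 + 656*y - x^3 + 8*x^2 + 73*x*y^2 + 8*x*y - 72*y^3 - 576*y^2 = -x^3 - 5*x^2 + x*(73*y^2 - 65*y + 56) - 72*y^3 - 350*y^2 + 502*y + 60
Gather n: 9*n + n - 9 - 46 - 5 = 10*n - 60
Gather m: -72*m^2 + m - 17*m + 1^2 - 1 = -72*m^2 - 16*m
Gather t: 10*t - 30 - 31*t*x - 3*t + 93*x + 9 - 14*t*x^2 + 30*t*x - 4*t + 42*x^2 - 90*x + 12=t*(-14*x^2 - x + 3) + 42*x^2 + 3*x - 9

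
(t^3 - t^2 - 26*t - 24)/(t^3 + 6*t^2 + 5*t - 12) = (t^2 - 5*t - 6)/(t^2 + 2*t - 3)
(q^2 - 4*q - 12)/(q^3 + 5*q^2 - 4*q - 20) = (q - 6)/(q^2 + 3*q - 10)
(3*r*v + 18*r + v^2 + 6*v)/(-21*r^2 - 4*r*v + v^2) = (-v - 6)/(7*r - v)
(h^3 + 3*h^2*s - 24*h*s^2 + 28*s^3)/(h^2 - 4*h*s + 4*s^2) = h + 7*s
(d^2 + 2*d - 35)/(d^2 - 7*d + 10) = (d + 7)/(d - 2)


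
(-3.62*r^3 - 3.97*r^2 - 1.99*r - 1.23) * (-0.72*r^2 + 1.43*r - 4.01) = 2.6064*r^5 - 2.3182*r^4 + 10.2719*r^3 + 13.9596*r^2 + 6.221*r + 4.9323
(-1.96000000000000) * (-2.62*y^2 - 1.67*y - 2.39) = 5.1352*y^2 + 3.2732*y + 4.6844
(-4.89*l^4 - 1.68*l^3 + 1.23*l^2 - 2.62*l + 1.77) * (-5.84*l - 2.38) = 28.5576*l^5 + 21.4494*l^4 - 3.1848*l^3 + 12.3734*l^2 - 4.1012*l - 4.2126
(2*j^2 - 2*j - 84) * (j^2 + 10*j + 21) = 2*j^4 + 18*j^3 - 62*j^2 - 882*j - 1764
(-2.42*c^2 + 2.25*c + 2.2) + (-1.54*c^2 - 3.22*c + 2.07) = -3.96*c^2 - 0.97*c + 4.27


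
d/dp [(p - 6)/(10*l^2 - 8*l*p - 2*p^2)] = (5*l^2 - 4*l*p - p^2 + 2*(2*l + p)*(p - 6))/(2*(-5*l^2 + 4*l*p + p^2)^2)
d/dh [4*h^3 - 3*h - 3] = 12*h^2 - 3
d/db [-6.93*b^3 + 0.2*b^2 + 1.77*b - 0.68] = -20.79*b^2 + 0.4*b + 1.77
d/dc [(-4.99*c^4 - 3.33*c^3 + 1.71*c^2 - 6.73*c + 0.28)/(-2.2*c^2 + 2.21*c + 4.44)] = (21.956*c^5 - 25.7577*c^4 - 103.341*c^3 - 55.3825*c^2 + 16.4168*c - 30.5)/(4.84*c^4 - 9.724*c^3 - 14.6519*c^2 + 19.6248*c + 19.7136)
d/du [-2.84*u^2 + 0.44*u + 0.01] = 0.44 - 5.68*u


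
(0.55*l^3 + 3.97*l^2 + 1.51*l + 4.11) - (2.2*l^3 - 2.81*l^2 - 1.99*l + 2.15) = -1.65*l^3 + 6.78*l^2 + 3.5*l + 1.96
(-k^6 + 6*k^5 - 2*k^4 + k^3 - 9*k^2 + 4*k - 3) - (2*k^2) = -k^6 + 6*k^5 - 2*k^4 + k^3 - 11*k^2 + 4*k - 3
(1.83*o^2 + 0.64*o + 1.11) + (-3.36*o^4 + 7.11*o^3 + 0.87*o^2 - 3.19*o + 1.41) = -3.36*o^4 + 7.11*o^3 + 2.7*o^2 - 2.55*o + 2.52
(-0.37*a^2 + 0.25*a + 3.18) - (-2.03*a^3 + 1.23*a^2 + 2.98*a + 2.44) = 2.03*a^3 - 1.6*a^2 - 2.73*a + 0.74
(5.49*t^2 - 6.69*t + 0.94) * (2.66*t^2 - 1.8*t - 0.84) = 14.6034*t^4 - 27.6774*t^3 + 9.9308*t^2 + 3.9276*t - 0.7896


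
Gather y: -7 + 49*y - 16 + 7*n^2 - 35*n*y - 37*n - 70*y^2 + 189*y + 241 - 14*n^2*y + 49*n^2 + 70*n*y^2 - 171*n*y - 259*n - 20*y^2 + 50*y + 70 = 56*n^2 - 296*n + y^2*(70*n - 90) + y*(-14*n^2 - 206*n + 288) + 288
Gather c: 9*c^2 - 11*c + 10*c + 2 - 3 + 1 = 9*c^2 - c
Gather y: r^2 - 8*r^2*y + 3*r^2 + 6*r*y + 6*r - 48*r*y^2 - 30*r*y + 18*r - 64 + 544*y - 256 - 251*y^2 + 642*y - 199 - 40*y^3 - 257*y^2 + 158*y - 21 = 4*r^2 + 24*r - 40*y^3 + y^2*(-48*r - 508) + y*(-8*r^2 - 24*r + 1344) - 540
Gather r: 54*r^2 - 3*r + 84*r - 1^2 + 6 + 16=54*r^2 + 81*r + 21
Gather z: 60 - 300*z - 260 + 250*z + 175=-50*z - 25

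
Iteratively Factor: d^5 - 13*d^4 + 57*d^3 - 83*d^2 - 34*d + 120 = (d - 2)*(d^4 - 11*d^3 + 35*d^2 - 13*d - 60) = (d - 3)*(d - 2)*(d^3 - 8*d^2 + 11*d + 20) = (d - 4)*(d - 3)*(d - 2)*(d^2 - 4*d - 5) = (d - 5)*(d - 4)*(d - 3)*(d - 2)*(d + 1)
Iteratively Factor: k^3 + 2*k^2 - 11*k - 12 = (k + 4)*(k^2 - 2*k - 3) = (k - 3)*(k + 4)*(k + 1)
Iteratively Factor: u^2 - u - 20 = (u - 5)*(u + 4)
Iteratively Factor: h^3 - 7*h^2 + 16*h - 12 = (h - 2)*(h^2 - 5*h + 6) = (h - 3)*(h - 2)*(h - 2)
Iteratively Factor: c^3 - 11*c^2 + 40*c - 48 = (c - 3)*(c^2 - 8*c + 16) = (c - 4)*(c - 3)*(c - 4)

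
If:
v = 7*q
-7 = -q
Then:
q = 7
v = 49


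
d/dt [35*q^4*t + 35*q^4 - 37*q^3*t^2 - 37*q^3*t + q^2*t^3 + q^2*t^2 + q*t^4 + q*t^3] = q*(35*q^3 - 74*q^2*t - 37*q^2 + 3*q*t^2 + 2*q*t + 4*t^3 + 3*t^2)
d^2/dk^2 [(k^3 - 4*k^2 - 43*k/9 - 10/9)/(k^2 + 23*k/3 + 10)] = 32*(378*k^3 + 1755*k^2 + 2115*k - 445)/(3*(27*k^6 + 621*k^5 + 5571*k^4 + 24587*k^3 + 55710*k^2 + 62100*k + 27000))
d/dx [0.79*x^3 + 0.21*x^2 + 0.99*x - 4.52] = 2.37*x^2 + 0.42*x + 0.99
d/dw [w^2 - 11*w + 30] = 2*w - 11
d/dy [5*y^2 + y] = 10*y + 1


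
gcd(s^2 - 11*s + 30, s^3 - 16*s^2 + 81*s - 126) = s - 6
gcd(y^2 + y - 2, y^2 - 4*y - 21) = 1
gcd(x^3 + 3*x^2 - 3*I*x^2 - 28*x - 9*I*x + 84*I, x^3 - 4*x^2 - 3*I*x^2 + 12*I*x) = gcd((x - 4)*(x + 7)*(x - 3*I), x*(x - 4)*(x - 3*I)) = x^2 + x*(-4 - 3*I) + 12*I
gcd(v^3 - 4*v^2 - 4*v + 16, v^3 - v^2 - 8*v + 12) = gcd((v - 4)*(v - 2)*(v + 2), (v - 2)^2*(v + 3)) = v - 2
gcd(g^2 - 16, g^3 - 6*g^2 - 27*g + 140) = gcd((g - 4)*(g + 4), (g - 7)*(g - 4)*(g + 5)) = g - 4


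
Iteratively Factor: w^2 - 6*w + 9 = (w - 3)*(w - 3)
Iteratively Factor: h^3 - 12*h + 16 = (h - 2)*(h^2 + 2*h - 8) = (h - 2)^2*(h + 4)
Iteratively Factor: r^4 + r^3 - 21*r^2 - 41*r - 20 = (r + 1)*(r^3 - 21*r - 20) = (r + 1)^2*(r^2 - r - 20) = (r + 1)^2*(r + 4)*(r - 5)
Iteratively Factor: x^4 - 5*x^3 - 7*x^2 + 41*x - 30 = (x - 5)*(x^3 - 7*x + 6) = (x - 5)*(x + 3)*(x^2 - 3*x + 2) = (x - 5)*(x - 1)*(x + 3)*(x - 2)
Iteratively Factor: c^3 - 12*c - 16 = (c + 2)*(c^2 - 2*c - 8) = (c + 2)^2*(c - 4)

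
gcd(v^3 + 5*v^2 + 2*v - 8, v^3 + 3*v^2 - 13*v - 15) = 1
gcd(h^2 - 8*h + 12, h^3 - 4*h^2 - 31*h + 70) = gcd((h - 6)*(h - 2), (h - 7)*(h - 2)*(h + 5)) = h - 2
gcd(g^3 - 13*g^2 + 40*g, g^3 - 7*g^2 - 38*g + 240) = g^2 - 13*g + 40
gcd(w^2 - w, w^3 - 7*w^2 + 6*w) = w^2 - w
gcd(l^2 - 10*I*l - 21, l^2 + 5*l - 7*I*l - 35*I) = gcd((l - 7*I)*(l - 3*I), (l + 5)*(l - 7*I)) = l - 7*I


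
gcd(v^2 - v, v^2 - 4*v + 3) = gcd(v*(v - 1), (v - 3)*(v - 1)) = v - 1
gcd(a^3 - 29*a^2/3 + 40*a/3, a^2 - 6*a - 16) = a - 8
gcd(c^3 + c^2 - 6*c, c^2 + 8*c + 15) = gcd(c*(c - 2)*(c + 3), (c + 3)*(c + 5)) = c + 3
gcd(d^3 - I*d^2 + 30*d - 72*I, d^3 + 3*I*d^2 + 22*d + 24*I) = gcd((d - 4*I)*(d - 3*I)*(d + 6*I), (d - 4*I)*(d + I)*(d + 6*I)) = d^2 + 2*I*d + 24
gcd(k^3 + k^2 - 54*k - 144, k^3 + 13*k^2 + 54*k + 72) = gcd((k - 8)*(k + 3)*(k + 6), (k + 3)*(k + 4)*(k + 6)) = k^2 + 9*k + 18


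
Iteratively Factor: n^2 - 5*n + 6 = (n - 3)*(n - 2)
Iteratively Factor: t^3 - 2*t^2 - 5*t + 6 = (t - 1)*(t^2 - t - 6) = (t - 3)*(t - 1)*(t + 2)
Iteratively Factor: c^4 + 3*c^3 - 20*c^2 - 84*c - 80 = (c + 4)*(c^3 - c^2 - 16*c - 20) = (c + 2)*(c + 4)*(c^2 - 3*c - 10) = (c - 5)*(c + 2)*(c + 4)*(c + 2)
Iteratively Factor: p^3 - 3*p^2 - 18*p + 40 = (p + 4)*(p^2 - 7*p + 10) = (p - 5)*(p + 4)*(p - 2)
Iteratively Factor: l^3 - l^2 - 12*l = (l - 4)*(l^2 + 3*l) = l*(l - 4)*(l + 3)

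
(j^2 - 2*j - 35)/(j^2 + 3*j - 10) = (j - 7)/(j - 2)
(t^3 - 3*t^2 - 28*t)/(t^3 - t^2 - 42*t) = (t + 4)/(t + 6)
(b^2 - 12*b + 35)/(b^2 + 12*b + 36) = (b^2 - 12*b + 35)/(b^2 + 12*b + 36)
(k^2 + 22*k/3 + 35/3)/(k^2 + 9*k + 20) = (k + 7/3)/(k + 4)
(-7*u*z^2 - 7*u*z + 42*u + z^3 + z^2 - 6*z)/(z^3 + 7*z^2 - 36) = (-7*u + z)/(z + 6)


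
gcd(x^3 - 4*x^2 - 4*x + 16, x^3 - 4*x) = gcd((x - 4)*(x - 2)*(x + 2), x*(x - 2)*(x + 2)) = x^2 - 4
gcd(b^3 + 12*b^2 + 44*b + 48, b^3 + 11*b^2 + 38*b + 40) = b^2 + 6*b + 8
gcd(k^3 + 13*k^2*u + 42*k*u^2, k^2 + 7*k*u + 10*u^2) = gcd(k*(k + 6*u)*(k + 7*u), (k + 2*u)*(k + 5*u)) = 1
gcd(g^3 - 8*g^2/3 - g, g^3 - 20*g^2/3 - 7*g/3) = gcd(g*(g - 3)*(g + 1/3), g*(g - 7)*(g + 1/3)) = g^2 + g/3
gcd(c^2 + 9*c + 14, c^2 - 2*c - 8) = c + 2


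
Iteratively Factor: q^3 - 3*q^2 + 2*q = (q)*(q^2 - 3*q + 2) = q*(q - 1)*(q - 2)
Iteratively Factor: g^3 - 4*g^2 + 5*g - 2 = (g - 1)*(g^2 - 3*g + 2) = (g - 1)^2*(g - 2)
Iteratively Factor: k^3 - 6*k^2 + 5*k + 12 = (k - 4)*(k^2 - 2*k - 3) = (k - 4)*(k - 3)*(k + 1)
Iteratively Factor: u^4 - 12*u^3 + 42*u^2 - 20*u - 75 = (u - 5)*(u^3 - 7*u^2 + 7*u + 15) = (u - 5)*(u + 1)*(u^2 - 8*u + 15) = (u - 5)^2*(u + 1)*(u - 3)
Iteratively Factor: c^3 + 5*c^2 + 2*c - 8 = (c + 2)*(c^2 + 3*c - 4) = (c + 2)*(c + 4)*(c - 1)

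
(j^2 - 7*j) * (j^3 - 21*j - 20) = j^5 - 7*j^4 - 21*j^3 + 127*j^2 + 140*j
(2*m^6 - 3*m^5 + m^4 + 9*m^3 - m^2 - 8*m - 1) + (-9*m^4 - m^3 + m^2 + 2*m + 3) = 2*m^6 - 3*m^5 - 8*m^4 + 8*m^3 - 6*m + 2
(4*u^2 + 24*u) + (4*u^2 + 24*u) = 8*u^2 + 48*u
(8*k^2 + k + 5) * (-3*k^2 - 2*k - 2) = -24*k^4 - 19*k^3 - 33*k^2 - 12*k - 10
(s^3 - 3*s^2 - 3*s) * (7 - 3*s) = -3*s^4 + 16*s^3 - 12*s^2 - 21*s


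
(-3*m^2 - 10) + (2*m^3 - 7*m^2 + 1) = 2*m^3 - 10*m^2 - 9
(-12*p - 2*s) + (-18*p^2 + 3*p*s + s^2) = -18*p^2 + 3*p*s - 12*p + s^2 - 2*s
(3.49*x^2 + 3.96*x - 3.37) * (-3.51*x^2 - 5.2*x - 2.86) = -12.2499*x^4 - 32.0476*x^3 - 18.7447*x^2 + 6.1984*x + 9.6382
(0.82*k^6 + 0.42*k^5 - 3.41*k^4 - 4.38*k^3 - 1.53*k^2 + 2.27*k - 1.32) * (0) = 0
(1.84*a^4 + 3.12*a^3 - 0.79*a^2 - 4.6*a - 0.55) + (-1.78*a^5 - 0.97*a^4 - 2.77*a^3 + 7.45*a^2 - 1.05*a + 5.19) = -1.78*a^5 + 0.87*a^4 + 0.35*a^3 + 6.66*a^2 - 5.65*a + 4.64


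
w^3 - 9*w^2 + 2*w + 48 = (w - 8)*(w - 3)*(w + 2)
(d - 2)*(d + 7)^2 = d^3 + 12*d^2 + 21*d - 98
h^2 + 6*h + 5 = (h + 1)*(h + 5)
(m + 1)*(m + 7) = m^2 + 8*m + 7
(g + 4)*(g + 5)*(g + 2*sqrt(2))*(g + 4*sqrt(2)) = g^4 + 6*sqrt(2)*g^3 + 9*g^3 + 36*g^2 + 54*sqrt(2)*g^2 + 144*g + 120*sqrt(2)*g + 320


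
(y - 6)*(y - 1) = y^2 - 7*y + 6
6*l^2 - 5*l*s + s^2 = (-3*l + s)*(-2*l + s)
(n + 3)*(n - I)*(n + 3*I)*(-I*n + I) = -I*n^4 + 2*n^3 - 2*I*n^3 + 4*n^2 - 6*n - 6*I*n + 9*I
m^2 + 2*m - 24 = (m - 4)*(m + 6)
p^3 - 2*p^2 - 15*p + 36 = (p - 3)^2*(p + 4)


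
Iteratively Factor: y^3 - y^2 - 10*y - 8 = (y + 2)*(y^2 - 3*y - 4) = (y - 4)*(y + 2)*(y + 1)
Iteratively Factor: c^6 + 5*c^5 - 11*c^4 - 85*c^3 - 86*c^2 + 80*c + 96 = (c + 2)*(c^5 + 3*c^4 - 17*c^3 - 51*c^2 + 16*c + 48) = (c + 2)*(c + 3)*(c^4 - 17*c^2 + 16) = (c + 2)*(c + 3)*(c + 4)*(c^3 - 4*c^2 - c + 4) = (c + 1)*(c + 2)*(c + 3)*(c + 4)*(c^2 - 5*c + 4) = (c - 4)*(c + 1)*(c + 2)*(c + 3)*(c + 4)*(c - 1)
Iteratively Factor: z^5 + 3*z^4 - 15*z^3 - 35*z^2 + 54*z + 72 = (z + 1)*(z^4 + 2*z^3 - 17*z^2 - 18*z + 72) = (z - 2)*(z + 1)*(z^3 + 4*z^2 - 9*z - 36) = (z - 2)*(z + 1)*(z + 4)*(z^2 - 9) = (z - 2)*(z + 1)*(z + 3)*(z + 4)*(z - 3)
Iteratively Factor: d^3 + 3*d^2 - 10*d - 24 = (d + 2)*(d^2 + d - 12) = (d + 2)*(d + 4)*(d - 3)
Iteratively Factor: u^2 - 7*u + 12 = (u - 4)*(u - 3)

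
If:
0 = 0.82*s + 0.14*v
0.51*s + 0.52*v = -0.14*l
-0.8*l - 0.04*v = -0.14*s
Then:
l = 0.00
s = 0.00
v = 0.00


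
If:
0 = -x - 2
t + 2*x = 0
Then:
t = 4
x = -2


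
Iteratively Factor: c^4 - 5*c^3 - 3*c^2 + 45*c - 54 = (c - 3)*(c^3 - 2*c^2 - 9*c + 18) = (c - 3)*(c + 3)*(c^2 - 5*c + 6) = (c - 3)^2*(c + 3)*(c - 2)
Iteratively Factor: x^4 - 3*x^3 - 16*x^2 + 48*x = (x + 4)*(x^3 - 7*x^2 + 12*x) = (x - 3)*(x + 4)*(x^2 - 4*x) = (x - 4)*(x - 3)*(x + 4)*(x)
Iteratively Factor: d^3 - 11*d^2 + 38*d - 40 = (d - 2)*(d^2 - 9*d + 20) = (d - 5)*(d - 2)*(d - 4)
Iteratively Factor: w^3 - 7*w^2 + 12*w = (w - 3)*(w^2 - 4*w) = (w - 4)*(w - 3)*(w)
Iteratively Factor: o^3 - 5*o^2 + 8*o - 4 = (o - 1)*(o^2 - 4*o + 4) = (o - 2)*(o - 1)*(o - 2)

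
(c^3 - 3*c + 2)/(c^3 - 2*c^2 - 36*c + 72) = (c^3 - 3*c + 2)/(c^3 - 2*c^2 - 36*c + 72)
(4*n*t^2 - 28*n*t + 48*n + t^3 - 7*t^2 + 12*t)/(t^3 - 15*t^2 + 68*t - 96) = (4*n + t)/(t - 8)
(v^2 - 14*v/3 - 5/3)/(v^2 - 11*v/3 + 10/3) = (3*v^2 - 14*v - 5)/(3*v^2 - 11*v + 10)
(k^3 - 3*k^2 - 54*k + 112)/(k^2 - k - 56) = k - 2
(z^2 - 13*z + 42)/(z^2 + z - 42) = (z - 7)/(z + 7)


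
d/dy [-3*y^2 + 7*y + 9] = 7 - 6*y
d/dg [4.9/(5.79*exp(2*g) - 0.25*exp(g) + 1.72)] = (1.225 - 56.742*exp(g))*exp(g)/(5.79*exp(2*g) - 0.25*exp(g) + 1.72)^2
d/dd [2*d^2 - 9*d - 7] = 4*d - 9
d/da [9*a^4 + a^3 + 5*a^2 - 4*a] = 36*a^3 + 3*a^2 + 10*a - 4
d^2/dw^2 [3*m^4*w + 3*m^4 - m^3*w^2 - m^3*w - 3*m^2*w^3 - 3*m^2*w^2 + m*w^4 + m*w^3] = 2*m*(-m^2 - 9*m*w - 3*m + 6*w^2 + 3*w)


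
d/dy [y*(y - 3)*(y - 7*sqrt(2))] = 3*y^2 - 14*sqrt(2)*y - 6*y + 21*sqrt(2)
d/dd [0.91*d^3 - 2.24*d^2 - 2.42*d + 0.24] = 2.73*d^2 - 4.48*d - 2.42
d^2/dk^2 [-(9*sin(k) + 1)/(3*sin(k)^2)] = (9 + 4/sin(k) - 18/sin(k)^2 - 6/sin(k)^3)/(3*sin(k))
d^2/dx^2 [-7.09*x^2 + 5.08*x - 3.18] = -14.1800000000000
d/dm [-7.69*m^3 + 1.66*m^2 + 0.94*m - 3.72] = -23.07*m^2 + 3.32*m + 0.94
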